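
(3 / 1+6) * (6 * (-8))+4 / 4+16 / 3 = -1277 / 3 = -425.67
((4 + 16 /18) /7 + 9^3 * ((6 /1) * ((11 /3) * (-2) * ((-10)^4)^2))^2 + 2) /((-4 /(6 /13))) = -1628473846153846153846.46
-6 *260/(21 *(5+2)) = -520/49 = -10.61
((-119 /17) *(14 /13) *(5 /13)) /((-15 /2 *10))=98 /2535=0.04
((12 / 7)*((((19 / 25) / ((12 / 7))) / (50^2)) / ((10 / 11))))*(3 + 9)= 627 / 156250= 0.00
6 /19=0.32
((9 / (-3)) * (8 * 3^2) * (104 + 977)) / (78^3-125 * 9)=-25944 / 52603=-0.49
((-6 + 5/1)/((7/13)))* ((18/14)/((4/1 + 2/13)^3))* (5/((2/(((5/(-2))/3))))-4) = 2084953/10287648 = 0.20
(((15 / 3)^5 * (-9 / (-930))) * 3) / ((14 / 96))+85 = 153445 / 217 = 707.12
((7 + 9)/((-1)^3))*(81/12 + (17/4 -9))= -32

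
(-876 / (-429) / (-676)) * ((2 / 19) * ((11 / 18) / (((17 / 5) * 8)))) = -365 / 51093432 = -0.00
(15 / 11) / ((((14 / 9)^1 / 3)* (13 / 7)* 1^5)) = 405 / 286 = 1.42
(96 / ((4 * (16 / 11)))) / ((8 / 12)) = 24.75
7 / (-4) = -7 / 4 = -1.75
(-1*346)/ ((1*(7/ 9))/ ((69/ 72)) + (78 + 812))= -11937/ 30733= -0.39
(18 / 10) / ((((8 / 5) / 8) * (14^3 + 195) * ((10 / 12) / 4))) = 216 / 14695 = 0.01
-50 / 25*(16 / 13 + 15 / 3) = -162 / 13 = -12.46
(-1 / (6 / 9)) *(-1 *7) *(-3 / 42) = -3 / 4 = -0.75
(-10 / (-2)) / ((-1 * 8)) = -5 / 8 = -0.62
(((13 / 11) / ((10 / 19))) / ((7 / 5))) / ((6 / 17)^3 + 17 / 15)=18202665 / 13361194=1.36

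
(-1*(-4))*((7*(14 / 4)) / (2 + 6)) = 49 / 4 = 12.25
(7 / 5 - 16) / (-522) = 73 / 2610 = 0.03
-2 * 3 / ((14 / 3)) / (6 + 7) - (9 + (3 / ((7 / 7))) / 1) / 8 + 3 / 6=-100 / 91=-1.10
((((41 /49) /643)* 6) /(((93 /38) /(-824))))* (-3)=7702752 /976717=7.89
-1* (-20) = 20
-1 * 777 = -777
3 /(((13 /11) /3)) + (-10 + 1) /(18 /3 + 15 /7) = 1608 /247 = 6.51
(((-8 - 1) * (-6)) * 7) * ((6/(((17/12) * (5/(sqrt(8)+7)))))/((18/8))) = 1398.64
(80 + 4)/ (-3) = -28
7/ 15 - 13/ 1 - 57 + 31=-578/ 15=-38.53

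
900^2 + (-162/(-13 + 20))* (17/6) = 5669541/7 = 809934.43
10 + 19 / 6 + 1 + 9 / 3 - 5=73 / 6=12.17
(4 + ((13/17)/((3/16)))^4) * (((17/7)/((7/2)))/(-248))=-474708625/604490607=-0.79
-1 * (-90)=90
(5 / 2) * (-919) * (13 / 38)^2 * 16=-1553110 / 361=-4302.24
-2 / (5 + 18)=-2 / 23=-0.09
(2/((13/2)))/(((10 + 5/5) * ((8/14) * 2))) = 7/286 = 0.02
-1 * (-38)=38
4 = 4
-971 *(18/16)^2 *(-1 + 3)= -78651/32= -2457.84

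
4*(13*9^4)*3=1023516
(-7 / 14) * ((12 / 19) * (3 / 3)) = -6 / 19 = -0.32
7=7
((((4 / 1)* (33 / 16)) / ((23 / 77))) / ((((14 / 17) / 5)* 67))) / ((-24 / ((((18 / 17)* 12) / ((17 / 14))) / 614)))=-0.00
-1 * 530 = -530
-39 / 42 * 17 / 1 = -221 / 14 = -15.79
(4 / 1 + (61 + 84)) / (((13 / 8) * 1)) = 1192 / 13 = 91.69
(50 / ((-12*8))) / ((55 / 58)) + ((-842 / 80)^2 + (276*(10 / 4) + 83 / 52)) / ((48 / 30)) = 550144789 / 1098240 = 500.93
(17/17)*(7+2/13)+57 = 834/13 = 64.15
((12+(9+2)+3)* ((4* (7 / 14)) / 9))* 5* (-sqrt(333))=-260* sqrt(37) / 3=-527.17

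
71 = 71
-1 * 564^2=-318096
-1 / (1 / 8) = -8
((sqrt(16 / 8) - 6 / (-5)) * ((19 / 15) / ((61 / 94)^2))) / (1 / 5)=335768 / 18605 + 167884 * sqrt(2) / 11163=39.32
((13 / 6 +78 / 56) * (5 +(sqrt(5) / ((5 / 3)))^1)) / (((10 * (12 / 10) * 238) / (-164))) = -61295 / 59976 - 12259 * sqrt(5) / 99960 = -1.30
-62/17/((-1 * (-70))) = -31/595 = -0.05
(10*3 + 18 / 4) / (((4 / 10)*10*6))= 23 / 16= 1.44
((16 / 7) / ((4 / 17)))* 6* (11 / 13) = 4488 / 91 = 49.32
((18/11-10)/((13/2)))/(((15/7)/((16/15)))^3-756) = 258506752/150255096849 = 0.00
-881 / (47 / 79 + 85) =-69599 / 6762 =-10.29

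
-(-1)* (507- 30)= 477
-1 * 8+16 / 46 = -176 / 23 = -7.65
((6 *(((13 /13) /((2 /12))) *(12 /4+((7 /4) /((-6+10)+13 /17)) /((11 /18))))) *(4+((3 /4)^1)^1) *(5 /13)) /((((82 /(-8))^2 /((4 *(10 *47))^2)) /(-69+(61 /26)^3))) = -5755956327112000 /12881011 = -446855943.77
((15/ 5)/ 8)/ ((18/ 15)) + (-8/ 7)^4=77541/ 38416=2.02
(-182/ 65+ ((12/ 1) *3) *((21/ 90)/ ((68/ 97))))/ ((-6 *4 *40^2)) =-1561/ 6528000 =-0.00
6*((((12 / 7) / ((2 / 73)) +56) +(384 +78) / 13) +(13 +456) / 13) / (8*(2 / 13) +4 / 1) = 51921 / 238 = 218.16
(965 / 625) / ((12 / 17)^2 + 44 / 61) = 3402397 / 2687500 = 1.27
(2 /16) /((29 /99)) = 99 /232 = 0.43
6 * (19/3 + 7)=80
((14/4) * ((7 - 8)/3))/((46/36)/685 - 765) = 14385/9432427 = 0.00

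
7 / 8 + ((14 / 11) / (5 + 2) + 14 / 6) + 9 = 12.39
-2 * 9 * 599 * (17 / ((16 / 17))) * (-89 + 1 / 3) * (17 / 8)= 1174211913 / 32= 36694122.28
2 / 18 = 0.11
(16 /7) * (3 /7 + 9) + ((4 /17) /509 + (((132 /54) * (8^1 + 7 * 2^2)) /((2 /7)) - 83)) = 104537089 /423997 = 246.55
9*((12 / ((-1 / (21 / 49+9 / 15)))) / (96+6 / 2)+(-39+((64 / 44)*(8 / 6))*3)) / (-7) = 115407 / 2695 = 42.82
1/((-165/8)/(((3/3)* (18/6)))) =-0.15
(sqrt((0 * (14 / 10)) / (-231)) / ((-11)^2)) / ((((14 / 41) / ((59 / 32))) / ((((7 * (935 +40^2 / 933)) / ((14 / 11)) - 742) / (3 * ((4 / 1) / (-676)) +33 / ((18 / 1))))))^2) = 0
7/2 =3.50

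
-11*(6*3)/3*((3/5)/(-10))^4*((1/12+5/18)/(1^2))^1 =-3861/12500000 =-0.00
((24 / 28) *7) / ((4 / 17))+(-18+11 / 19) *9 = -4989 / 38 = -131.29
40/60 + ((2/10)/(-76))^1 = 757/1140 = 0.66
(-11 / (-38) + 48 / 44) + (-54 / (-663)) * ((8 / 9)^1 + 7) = 186873 / 92378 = 2.02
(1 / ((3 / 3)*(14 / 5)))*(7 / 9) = 5 / 18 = 0.28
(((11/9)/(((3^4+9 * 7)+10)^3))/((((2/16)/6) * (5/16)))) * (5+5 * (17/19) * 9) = 0.00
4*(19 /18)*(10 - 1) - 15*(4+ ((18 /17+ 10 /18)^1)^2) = -476711 /7803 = -61.09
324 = 324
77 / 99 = 7 / 9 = 0.78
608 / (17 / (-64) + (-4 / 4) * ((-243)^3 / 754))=14669824 / 459158615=0.03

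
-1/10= -0.10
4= 4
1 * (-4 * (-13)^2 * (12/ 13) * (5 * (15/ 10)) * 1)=-4680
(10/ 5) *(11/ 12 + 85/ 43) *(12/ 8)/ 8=1493/ 1376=1.09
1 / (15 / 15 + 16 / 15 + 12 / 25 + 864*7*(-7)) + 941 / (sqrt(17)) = -75 / 3175009 + 941*sqrt(17) / 17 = 228.23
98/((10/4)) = 39.20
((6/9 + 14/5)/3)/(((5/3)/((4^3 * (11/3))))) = 36608/225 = 162.70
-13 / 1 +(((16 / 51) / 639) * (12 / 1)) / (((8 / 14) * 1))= -141107 / 10863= -12.99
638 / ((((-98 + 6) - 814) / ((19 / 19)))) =-319 / 453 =-0.70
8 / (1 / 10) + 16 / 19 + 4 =1612 / 19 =84.84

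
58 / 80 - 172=-6851 / 40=-171.28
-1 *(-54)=54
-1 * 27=-27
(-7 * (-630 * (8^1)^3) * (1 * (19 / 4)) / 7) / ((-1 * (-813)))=510720 / 271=1884.58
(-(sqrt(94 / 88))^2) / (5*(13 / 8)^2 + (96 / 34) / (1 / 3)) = -12784 / 259391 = -0.05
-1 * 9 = -9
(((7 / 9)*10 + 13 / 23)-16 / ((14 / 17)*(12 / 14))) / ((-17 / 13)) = 38545 / 3519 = 10.95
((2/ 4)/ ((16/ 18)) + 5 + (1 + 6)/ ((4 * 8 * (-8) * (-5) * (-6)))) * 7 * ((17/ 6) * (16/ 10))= 5082847/ 28800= 176.49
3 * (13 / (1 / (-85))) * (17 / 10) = -11271 / 2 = -5635.50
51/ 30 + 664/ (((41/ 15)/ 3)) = 299497/ 410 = 730.48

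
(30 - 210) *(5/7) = -900/7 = -128.57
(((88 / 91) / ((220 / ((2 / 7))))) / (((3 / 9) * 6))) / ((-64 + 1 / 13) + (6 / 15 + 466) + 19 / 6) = 12 / 7751849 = 0.00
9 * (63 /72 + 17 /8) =27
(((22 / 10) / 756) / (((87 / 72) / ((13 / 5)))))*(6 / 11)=0.00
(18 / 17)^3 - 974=-4779430 / 4913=-972.81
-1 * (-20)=20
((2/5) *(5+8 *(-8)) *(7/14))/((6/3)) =-59/10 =-5.90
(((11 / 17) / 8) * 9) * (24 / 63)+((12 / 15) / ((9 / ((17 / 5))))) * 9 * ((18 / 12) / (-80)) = 26931 / 119000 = 0.23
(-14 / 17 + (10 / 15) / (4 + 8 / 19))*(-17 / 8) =1441 / 1008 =1.43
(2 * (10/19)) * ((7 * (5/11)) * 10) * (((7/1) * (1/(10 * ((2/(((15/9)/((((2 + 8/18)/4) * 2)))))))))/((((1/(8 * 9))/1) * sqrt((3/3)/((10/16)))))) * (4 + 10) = 9261000 * sqrt(10)/2299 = 12738.52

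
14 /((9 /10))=140 /9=15.56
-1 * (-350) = 350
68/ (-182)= -34/ 91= -0.37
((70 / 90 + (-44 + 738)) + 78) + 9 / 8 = 55721 / 72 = 773.90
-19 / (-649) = 19 / 649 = 0.03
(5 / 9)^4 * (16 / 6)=5000 / 19683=0.25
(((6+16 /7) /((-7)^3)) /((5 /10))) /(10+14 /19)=-551 /122451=-0.00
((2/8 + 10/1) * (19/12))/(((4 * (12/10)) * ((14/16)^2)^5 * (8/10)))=40842035200/2542277241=16.07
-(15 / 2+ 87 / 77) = -1329 / 154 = -8.63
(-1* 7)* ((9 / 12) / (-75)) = 7 / 100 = 0.07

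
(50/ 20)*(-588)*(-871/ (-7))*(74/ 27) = -4511780/ 9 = -501308.89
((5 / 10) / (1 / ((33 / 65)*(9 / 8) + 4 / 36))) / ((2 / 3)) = 3193 / 6240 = 0.51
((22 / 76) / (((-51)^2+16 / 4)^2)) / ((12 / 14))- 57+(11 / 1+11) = -54152479423 / 1547213700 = -35.00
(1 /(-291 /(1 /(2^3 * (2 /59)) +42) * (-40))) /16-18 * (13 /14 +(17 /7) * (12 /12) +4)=-2762306563 /20858880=-132.43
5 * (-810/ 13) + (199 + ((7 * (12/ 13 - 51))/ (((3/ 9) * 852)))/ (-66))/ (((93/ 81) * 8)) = -5839033635/ 20143552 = -289.87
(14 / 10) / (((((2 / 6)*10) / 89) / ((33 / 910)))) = 8811 / 6500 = 1.36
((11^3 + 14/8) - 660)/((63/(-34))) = -363.07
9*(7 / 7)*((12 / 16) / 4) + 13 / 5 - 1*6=-137 / 80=-1.71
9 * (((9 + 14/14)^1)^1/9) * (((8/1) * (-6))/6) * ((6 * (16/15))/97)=-512/97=-5.28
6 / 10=3 / 5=0.60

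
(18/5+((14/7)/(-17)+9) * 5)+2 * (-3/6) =3996/85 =47.01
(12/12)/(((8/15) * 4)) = 15/32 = 0.47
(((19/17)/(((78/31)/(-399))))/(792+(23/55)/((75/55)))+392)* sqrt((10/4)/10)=1469998771/7504276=195.89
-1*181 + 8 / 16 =-361 / 2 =-180.50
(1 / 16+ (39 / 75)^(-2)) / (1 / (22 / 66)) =10169 / 8112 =1.25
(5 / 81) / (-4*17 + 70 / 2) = -5 / 2673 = -0.00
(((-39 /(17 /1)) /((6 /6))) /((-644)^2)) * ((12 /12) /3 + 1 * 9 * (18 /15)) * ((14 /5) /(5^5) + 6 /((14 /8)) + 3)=-1526697133 /3855748750000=-0.00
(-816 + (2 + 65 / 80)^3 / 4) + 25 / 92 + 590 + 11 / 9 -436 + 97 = -1892261093 / 3391488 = -557.94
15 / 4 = 3.75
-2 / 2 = -1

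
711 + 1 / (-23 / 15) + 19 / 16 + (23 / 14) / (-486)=445396229 / 625968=711.53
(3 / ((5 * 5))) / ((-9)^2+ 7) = 3 / 2200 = 0.00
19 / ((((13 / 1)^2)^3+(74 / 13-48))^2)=3211 / 3937307362633089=0.00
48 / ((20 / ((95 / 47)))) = 228 / 47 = 4.85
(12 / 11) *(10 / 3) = 40 / 11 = 3.64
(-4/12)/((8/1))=-1/24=-0.04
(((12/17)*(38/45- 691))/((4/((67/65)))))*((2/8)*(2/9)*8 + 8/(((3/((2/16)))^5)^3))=-4489387293432978220413247/80461629471119848243200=-55.80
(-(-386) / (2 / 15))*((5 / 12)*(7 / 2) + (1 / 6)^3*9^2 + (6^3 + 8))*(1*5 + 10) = 19613625 / 2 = 9806812.50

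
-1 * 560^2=-313600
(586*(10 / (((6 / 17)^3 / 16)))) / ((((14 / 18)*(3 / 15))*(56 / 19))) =683766775 / 147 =4651474.66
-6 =-6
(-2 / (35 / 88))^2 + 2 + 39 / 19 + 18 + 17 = 1497494 / 23275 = 64.34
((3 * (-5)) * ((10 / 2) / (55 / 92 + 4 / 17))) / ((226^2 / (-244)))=7155300 / 16638007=0.43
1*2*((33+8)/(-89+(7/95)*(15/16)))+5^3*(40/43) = 134103096/1162505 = 115.36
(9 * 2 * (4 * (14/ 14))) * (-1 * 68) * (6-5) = -4896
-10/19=-0.53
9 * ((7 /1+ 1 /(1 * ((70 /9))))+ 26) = 20871 /70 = 298.16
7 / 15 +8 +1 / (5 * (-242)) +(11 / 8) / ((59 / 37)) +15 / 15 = 8847901 / 856680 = 10.33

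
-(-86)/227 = 86/227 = 0.38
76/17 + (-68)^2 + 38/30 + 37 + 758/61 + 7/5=4680.56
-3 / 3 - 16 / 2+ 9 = 0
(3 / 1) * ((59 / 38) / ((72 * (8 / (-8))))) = -59 / 912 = -0.06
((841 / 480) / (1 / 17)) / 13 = 14297 / 6240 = 2.29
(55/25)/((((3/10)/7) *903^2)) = 22/349461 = 0.00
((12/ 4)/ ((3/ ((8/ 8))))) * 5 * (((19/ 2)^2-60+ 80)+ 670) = 15605/ 4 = 3901.25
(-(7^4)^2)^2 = 33232930569601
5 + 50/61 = 355/61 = 5.82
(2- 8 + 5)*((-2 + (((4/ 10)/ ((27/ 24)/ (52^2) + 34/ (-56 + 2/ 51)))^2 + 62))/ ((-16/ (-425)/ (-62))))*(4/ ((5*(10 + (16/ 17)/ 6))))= 7839.22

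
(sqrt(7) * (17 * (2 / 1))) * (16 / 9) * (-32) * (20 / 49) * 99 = -3829760 * sqrt(7) / 49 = -206787.60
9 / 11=0.82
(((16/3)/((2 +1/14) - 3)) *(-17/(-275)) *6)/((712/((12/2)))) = -0.02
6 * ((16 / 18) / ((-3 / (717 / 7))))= -3824 / 21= -182.10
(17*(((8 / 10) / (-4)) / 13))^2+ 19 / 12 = 83743 / 50700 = 1.65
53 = 53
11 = 11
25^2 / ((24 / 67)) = 1744.79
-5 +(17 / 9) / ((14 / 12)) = -71 / 21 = -3.38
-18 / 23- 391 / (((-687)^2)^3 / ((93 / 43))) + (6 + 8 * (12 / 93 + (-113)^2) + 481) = 110278441921688746399334992 / 1074427592742703340577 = 102639.25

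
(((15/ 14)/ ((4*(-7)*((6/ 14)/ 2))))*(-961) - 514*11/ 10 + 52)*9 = -430659/ 140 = -3076.14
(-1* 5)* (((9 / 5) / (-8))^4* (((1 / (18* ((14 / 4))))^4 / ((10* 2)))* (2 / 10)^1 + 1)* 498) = -392248729149 / 61465600000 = -6.38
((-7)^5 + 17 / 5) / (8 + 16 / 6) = -126027 / 80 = -1575.34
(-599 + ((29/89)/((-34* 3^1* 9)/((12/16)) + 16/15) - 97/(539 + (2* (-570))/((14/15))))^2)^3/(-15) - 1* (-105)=9671762037870857174081260342206229971804493509688540914300274054235/675082721656849399433244816296628808164913042661720866947072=14326780.60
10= 10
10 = 10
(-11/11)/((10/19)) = -1.90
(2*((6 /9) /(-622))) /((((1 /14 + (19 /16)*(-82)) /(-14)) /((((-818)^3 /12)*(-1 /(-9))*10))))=2145586253440 /137265759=15630.89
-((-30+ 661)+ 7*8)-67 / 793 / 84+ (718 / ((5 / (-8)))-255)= -696362183 / 333060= -2090.80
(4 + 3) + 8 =15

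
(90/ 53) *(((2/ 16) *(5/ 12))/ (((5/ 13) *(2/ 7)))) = 1365/ 1696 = 0.80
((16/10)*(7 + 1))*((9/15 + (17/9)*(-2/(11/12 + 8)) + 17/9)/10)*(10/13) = 636416/312975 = 2.03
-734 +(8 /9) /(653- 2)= -4300498 /5859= -734.00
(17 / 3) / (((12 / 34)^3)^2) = 2931.66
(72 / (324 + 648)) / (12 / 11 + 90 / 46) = 506 / 20817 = 0.02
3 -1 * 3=0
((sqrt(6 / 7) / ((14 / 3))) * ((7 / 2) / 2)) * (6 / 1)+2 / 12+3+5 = 9 * sqrt(42) / 28+49 / 6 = 10.25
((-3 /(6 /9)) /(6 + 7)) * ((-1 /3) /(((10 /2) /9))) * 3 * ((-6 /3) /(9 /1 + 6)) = -27 /325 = -0.08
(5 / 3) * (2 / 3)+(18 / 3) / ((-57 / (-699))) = 74.69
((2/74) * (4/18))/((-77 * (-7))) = 2/179487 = 0.00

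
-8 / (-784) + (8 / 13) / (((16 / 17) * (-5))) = -384 / 3185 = -0.12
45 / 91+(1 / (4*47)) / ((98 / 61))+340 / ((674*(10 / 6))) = 64611745 / 80715544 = 0.80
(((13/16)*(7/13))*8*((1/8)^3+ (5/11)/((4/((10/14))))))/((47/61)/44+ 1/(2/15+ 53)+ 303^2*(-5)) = -159317909/251383069680896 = -0.00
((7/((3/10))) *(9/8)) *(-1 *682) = -35805/2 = -17902.50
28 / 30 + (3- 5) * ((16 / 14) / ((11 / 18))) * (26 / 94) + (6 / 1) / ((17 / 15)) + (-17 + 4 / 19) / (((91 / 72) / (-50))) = 152583000244 / 227942715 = 669.39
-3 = -3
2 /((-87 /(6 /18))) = -2 /261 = -0.01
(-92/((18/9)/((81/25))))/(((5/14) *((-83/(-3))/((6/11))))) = -938952/114125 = -8.23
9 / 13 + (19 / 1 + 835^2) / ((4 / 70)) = 158623019 / 13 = 12201770.69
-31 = -31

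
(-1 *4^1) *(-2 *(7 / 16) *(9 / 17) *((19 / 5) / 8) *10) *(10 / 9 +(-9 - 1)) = -1330 / 17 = -78.24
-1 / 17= -0.06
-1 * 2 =-2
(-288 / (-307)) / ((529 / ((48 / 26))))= 6912 / 2111239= 0.00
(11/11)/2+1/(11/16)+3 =109/22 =4.95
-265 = -265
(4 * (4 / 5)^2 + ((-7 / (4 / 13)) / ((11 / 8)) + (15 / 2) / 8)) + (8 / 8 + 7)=-22211 / 4400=-5.05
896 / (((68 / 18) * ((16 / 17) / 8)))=2016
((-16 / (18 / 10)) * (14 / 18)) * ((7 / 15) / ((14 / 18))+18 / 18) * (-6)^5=86016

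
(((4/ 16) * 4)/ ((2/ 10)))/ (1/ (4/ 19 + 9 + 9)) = 1730/ 19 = 91.05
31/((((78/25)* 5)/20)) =1550/39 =39.74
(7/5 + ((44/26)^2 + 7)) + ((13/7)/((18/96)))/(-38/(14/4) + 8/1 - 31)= 6591538/600795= 10.97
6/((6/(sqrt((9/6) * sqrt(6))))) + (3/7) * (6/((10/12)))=6^(3/4)/2 + 108/35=5.00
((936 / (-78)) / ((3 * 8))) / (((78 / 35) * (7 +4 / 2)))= -35 / 1404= -0.02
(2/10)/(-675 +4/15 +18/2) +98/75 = 978403/748950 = 1.31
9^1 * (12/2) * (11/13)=594/13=45.69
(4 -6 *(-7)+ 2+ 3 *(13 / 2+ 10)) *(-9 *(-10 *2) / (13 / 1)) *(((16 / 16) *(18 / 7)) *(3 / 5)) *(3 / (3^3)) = 1620 / 7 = 231.43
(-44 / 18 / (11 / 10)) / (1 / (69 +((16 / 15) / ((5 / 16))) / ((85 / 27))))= -198572 / 1275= -155.74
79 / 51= 1.55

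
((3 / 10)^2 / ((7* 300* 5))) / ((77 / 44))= 3 / 612500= 0.00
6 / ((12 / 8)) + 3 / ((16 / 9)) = 91 / 16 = 5.69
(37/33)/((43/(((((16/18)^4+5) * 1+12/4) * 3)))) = 190328/282123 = 0.67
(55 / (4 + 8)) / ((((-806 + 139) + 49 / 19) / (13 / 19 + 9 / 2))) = -10835 / 302976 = -0.04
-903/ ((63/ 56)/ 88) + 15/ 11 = -2330899/ 33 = -70633.30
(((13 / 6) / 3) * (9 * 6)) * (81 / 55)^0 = 39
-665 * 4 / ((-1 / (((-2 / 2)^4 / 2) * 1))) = 1330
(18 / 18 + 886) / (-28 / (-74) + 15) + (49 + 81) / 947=31153563 / 538843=57.82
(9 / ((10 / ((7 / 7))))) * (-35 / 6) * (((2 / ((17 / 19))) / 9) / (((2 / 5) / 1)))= -665 / 204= -3.26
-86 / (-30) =2.87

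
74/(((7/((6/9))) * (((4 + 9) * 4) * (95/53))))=1961/25935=0.08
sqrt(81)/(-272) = -9/272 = -0.03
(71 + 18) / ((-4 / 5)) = -111.25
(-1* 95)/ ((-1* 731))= 95/ 731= 0.13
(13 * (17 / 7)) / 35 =221 / 245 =0.90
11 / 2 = 5.50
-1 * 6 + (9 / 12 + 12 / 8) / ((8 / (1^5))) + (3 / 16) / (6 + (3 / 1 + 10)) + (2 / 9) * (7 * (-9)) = -19.71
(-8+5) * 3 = -9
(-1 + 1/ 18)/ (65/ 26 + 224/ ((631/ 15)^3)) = -4271073047/ 11319389595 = -0.38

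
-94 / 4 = -47 / 2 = -23.50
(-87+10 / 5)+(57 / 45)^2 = -18764 / 225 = -83.40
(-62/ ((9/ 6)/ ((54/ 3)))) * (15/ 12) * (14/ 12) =-1085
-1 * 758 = -758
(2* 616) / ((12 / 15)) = 1540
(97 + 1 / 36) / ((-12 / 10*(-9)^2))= -17465 / 17496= -1.00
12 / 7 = 1.71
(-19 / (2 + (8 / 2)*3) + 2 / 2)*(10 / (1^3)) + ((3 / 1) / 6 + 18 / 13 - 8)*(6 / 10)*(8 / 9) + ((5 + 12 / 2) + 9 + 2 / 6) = 18428 / 1365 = 13.50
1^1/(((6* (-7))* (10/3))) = -1/140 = -0.01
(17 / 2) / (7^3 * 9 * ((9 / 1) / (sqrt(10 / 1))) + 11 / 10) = -935 / 7718950769 + 2361555 * sqrt(10) / 7718950769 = 0.00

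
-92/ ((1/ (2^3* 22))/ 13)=-210496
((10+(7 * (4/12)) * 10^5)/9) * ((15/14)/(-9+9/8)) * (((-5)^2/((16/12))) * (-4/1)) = 264561.60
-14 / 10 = -7 / 5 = -1.40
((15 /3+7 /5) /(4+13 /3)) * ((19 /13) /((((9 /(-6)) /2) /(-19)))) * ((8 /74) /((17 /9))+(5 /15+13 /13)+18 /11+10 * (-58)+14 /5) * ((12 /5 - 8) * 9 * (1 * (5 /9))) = 77099686350848 /168650625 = 457156.24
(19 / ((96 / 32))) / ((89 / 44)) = 836 / 267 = 3.13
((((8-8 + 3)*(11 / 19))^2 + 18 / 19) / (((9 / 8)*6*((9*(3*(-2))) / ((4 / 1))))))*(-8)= 3392 / 9747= 0.35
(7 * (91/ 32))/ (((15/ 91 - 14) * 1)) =-57967/ 40288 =-1.44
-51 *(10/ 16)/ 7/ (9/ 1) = -85/ 168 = -0.51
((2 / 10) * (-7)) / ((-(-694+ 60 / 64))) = -112 / 55445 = -0.00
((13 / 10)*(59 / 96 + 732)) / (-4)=-914303 / 3840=-238.10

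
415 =415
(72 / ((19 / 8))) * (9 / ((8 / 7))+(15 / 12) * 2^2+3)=9144 / 19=481.26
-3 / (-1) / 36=1 / 12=0.08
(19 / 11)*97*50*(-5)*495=-20733750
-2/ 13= -0.15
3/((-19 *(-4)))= 3/76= 0.04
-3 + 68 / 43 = -61 / 43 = -1.42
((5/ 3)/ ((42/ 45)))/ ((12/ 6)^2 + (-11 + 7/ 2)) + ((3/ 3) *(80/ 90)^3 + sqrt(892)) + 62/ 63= 42017/ 35721 + 2 *sqrt(223)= 31.04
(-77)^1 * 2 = -154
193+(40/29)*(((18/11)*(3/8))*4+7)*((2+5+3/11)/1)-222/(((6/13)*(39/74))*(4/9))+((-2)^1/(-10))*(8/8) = -61949927/35090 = -1765.46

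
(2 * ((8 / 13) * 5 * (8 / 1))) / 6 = 320 / 39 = 8.21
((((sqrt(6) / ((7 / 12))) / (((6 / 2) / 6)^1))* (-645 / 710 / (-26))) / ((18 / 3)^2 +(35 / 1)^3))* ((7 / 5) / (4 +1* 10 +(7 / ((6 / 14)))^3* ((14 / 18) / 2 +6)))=376164* sqrt(6) / 2680678748082335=0.00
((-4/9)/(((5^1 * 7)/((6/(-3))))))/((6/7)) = 4/135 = 0.03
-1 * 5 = -5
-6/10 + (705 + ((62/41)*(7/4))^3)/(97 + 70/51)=93429212247/13831066280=6.76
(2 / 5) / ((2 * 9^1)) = 1 / 45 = 0.02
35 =35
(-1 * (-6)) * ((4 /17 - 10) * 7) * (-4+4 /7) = 23904 /17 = 1406.12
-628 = -628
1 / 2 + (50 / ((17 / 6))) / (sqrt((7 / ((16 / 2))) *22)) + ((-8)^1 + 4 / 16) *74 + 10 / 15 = -1717 / 3 + 600 *sqrt(77) / 1309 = -568.31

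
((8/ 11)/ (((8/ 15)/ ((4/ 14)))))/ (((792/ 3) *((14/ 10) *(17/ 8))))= 50/ 100793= 0.00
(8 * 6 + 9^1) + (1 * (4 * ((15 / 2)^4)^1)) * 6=151989 / 2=75994.50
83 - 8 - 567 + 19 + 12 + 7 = -454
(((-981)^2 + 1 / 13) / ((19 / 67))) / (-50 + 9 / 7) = -5867515486 / 84227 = -69663.12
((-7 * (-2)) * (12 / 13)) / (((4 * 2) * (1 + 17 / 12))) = 252 / 377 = 0.67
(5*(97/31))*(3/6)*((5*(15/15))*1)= 2425/62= 39.11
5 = 5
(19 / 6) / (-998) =-19 / 5988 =-0.00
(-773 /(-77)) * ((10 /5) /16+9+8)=105901 /616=171.92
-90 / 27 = -10 / 3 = -3.33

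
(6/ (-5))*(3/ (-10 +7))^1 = 6/ 5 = 1.20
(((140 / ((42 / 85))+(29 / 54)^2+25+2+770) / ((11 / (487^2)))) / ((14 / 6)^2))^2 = 18313473989203.04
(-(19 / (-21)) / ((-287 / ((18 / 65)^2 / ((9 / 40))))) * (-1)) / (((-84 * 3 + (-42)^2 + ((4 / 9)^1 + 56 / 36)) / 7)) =0.00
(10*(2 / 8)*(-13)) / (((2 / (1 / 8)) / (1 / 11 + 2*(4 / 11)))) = -585 / 352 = -1.66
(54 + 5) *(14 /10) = 413 /5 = 82.60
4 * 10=40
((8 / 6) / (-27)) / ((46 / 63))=-14 / 207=-0.07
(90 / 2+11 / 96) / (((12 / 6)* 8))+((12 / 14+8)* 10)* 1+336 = 4595309 / 10752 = 427.39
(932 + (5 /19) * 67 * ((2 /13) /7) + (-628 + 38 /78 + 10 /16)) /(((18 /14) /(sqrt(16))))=975155 /1026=950.44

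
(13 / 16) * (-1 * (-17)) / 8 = 221 / 128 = 1.73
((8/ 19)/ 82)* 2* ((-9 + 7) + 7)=40/ 779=0.05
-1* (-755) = 755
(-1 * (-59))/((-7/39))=-2301/7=-328.71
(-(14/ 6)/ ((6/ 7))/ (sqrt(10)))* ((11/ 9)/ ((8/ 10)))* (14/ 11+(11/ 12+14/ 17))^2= -2239844929* sqrt(10)/ 593277696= -11.94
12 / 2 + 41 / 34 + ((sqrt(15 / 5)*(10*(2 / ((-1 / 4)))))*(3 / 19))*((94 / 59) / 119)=245 / 34 - 22560*sqrt(3) / 133399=6.91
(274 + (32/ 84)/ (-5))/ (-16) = -17.12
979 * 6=5874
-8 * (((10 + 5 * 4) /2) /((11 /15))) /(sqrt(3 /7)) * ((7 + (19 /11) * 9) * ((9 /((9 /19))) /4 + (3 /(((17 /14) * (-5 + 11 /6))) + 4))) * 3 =-1149145200 * sqrt(21) /39083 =-134740.04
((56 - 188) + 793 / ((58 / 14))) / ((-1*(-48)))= 1723 / 1392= 1.24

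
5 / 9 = 0.56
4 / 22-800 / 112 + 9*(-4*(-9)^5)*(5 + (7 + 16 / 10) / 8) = 9943787191 / 770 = 12914009.34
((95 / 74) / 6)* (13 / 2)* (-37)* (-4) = 1235 / 6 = 205.83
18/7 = 2.57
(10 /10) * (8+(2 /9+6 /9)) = 80 /9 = 8.89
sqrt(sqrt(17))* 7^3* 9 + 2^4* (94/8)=188 + 3087* 17^(1/4)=6456.29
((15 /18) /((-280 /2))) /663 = -1 /111384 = -0.00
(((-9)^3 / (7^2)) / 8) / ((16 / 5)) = -0.58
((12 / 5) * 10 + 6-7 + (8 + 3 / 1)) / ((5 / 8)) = 272 / 5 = 54.40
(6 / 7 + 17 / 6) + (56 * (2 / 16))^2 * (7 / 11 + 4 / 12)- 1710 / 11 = -48163 / 462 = -104.25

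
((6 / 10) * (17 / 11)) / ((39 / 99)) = 153 / 65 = 2.35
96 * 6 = 576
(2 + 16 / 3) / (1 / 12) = 88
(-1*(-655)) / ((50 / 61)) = 7991 / 10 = 799.10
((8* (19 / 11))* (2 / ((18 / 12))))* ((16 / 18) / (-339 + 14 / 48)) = -0.05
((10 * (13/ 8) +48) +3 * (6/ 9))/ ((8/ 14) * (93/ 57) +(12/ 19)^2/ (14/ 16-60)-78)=-316746815/ 368499256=-0.86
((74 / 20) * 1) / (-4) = -37 / 40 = -0.92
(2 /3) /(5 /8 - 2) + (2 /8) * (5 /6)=-73 /264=-0.28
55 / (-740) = -11 / 148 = -0.07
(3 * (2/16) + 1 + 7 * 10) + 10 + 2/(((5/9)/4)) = 3831/40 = 95.78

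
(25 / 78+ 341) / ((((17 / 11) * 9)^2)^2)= 389787343 / 42742539918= 0.01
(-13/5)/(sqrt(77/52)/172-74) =4472 * sqrt(1001)/42120515455 + 1479910016/42120515455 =0.04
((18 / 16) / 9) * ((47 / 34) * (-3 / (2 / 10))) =-705 / 272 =-2.59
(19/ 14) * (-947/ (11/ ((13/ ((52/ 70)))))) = -89965/ 44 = -2044.66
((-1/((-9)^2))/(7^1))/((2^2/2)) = -1/1134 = -0.00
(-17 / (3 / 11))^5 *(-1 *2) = 1882052590.18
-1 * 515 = -515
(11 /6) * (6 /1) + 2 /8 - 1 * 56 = -179 /4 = -44.75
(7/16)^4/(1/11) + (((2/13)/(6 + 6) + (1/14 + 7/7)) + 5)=116065499/17891328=6.49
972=972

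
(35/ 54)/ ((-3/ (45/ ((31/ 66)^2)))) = -42350/ 961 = -44.07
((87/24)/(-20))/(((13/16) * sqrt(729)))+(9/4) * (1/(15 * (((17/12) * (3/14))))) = 28991/59670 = 0.49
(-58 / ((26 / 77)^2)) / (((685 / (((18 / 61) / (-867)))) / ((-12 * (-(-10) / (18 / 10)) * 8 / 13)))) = -55021120 / 5306135081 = -0.01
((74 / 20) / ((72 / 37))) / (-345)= -1369 / 248400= -0.01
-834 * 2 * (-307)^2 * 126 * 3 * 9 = -534819343464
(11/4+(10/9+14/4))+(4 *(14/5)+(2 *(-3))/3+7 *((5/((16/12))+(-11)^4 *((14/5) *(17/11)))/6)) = 26616889/360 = 73935.80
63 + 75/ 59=3792/ 59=64.27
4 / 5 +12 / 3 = 24 / 5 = 4.80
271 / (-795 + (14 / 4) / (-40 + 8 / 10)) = -15176 / 44525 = -0.34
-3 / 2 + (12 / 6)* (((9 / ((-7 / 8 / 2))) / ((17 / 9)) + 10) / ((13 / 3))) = -5913 / 3094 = -1.91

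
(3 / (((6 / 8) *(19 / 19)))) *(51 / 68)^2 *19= 171 / 4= 42.75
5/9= 0.56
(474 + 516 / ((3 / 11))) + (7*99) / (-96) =75481 / 32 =2358.78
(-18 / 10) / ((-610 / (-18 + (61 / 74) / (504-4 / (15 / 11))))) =-90093573 / 1696361200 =-0.05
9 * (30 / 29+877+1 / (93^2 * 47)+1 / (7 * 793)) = 7902.31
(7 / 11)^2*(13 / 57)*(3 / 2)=637 / 4598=0.14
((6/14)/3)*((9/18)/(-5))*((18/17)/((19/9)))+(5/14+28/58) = 546017/655690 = 0.83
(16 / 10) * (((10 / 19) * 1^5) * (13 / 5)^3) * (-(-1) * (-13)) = -456976 / 2375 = -192.41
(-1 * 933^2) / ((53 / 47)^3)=-90376779447 / 148877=-607056.69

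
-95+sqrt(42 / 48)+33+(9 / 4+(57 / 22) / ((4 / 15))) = -4403 / 88+sqrt(14) / 4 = -49.10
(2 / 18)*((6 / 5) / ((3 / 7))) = 14 / 45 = 0.31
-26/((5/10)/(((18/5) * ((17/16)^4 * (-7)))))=68403699/40960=1670.01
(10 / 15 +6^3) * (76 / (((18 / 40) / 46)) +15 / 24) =181806625 / 108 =1683394.68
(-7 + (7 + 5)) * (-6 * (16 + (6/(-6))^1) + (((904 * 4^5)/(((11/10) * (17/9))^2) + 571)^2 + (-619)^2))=282611848517234307160/1222830961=231112768265.31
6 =6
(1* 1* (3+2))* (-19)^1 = -95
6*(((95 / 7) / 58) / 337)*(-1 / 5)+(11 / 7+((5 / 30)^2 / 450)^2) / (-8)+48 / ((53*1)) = 5392616329054217 / 7612403924160000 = 0.71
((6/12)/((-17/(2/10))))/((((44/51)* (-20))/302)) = 453/4400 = 0.10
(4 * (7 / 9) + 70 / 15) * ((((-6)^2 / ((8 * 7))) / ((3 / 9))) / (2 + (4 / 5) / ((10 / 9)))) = 375 / 68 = 5.51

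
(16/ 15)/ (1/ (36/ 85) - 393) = -192/ 70315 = -0.00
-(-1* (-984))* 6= -5904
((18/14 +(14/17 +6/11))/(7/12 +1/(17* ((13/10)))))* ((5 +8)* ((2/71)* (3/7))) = 42283800/63794423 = 0.66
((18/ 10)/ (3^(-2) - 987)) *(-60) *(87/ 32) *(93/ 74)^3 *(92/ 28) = 391112960751/ 201555175808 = 1.94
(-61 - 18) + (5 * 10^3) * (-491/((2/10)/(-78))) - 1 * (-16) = 957449937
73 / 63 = 1.16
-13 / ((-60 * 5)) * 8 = 26 / 75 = 0.35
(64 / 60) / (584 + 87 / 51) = 272 / 149355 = 0.00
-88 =-88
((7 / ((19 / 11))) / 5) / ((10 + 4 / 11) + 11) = 847 / 22325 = 0.04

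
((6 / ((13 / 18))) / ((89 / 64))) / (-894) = -0.01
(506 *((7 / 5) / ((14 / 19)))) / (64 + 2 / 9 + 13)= 43263 / 3475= 12.45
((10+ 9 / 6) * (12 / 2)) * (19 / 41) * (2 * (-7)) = -18354 / 41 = -447.66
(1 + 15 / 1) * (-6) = -96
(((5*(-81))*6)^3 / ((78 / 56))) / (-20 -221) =133923132000 / 3133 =42745972.55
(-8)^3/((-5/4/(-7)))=-14336/5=-2867.20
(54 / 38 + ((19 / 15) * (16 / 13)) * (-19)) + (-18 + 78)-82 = -185989 / 3705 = -50.20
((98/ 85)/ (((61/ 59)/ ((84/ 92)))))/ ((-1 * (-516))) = 20237/ 10255930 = 0.00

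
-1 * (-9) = 9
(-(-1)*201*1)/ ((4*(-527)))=-201/ 2108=-0.10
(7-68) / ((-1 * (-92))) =-61 / 92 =-0.66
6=6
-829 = -829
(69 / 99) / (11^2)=0.01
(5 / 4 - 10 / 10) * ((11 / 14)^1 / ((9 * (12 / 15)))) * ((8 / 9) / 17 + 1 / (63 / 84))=2915 / 77112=0.04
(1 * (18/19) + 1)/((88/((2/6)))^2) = 37/1324224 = 0.00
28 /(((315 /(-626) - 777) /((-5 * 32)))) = 400640 /69531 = 5.76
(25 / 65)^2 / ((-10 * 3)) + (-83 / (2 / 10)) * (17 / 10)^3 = -206744453 / 101400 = -2038.90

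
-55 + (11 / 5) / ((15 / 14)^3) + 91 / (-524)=-472056709 / 8842500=-53.38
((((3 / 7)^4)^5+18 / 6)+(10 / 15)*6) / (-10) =-279272933785034204 / 398961331488060005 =-0.70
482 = 482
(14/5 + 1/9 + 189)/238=254/315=0.81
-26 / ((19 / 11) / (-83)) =1249.37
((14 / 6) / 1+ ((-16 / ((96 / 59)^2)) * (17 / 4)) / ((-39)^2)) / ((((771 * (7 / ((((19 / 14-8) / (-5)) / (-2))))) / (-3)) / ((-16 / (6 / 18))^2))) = 251649289 / 127693020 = 1.97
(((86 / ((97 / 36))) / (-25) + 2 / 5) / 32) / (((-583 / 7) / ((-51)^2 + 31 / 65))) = 157280417 / 183790750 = 0.86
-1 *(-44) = 44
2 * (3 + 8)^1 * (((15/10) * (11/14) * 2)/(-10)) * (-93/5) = 33759/350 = 96.45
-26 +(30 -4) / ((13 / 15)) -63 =-59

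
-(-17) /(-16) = -1.06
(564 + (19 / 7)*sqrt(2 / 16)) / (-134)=-4.22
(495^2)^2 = 60037250625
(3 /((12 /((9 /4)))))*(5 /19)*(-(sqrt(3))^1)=-45*sqrt(3) /304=-0.26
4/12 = 1/3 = 0.33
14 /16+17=143 /8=17.88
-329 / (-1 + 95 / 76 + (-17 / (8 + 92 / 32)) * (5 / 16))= 114492 / 83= 1379.42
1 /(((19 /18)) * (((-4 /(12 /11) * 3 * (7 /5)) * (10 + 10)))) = -9 /2926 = -0.00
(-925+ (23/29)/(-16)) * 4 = -429223/116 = -3700.20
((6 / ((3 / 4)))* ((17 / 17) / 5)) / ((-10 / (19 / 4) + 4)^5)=2476099 / 37791360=0.07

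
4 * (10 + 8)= 72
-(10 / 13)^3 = -1000 / 2197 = -0.46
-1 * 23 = -23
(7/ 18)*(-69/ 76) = -161/ 456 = -0.35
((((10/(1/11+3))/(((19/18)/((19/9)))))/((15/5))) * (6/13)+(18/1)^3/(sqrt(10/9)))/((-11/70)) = -122472 * sqrt(10)/11 - 1400/221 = -35214.56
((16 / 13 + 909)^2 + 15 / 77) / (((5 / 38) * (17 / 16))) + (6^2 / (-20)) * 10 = 6555152754814 / 1106105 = 5926338.60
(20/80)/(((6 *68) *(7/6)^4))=27/81634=0.00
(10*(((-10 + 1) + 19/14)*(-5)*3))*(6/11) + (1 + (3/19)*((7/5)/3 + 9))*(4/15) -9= 616.99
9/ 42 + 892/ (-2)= -6241/ 14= -445.79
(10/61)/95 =2/1159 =0.00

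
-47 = -47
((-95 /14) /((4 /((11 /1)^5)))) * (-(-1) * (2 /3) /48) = -15299845 /4032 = -3794.60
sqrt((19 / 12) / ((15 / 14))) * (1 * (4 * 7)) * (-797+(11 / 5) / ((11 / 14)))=-55594 * sqrt(1330) / 75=-27032.89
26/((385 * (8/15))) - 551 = -169669/308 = -550.87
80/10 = 8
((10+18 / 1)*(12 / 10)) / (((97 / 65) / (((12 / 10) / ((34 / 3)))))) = 19656 / 8245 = 2.38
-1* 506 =-506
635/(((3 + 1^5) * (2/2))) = 158.75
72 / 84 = 6 / 7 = 0.86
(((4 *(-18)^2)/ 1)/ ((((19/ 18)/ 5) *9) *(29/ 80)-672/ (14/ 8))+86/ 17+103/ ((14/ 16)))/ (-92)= -311197335/ 239799518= -1.30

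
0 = 0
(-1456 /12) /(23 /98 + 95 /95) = -35672 /363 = -98.27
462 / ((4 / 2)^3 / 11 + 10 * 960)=0.05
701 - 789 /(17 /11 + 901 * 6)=41688904 /59483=700.85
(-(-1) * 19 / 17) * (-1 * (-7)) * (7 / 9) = 931 / 153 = 6.08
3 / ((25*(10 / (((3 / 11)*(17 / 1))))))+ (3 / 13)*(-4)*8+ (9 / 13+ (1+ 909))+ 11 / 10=16167282 / 17875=904.46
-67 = -67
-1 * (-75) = 75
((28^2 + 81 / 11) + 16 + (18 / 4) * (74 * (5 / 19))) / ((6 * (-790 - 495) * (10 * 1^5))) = -93527 / 8056950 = -0.01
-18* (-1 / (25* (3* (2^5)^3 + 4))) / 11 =0.00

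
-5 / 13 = -0.38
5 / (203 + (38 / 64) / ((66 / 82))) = 5280 / 215147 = 0.02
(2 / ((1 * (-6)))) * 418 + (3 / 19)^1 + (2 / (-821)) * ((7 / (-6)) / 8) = -17367937 / 124792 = -139.18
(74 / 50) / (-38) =-37 / 950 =-0.04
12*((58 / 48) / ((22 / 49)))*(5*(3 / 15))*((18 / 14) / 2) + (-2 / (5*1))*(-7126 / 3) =1281581 / 1320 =970.89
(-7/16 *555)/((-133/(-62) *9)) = -5735/456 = -12.58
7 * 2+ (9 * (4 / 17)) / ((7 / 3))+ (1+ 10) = 3083 / 119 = 25.91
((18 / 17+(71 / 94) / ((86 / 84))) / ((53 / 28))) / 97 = 1728300 / 176629337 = 0.01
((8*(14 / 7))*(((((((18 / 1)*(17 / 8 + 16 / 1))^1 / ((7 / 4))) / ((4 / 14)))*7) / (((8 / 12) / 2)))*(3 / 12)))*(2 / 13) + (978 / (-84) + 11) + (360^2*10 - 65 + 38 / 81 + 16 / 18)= 19228993393 / 14742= 1304368.02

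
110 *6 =660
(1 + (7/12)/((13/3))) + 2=163/52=3.13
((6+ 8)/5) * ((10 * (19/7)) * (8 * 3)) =1824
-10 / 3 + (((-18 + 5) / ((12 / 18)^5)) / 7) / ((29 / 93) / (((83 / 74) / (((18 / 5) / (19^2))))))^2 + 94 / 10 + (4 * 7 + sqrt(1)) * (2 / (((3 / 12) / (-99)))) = -1857698.25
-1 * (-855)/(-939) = -285/313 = -0.91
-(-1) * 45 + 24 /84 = 317 /7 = 45.29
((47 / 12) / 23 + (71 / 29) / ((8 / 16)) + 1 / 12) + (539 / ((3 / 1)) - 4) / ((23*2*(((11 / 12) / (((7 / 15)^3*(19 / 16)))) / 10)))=201623761 / 19809900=10.18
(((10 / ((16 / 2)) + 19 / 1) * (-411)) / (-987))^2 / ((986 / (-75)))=-9235755675 / 1707610016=-5.41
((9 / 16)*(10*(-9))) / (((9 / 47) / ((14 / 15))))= -987 / 4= -246.75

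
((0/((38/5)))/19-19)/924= -19/924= -0.02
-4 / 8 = -1 / 2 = -0.50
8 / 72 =1 / 9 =0.11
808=808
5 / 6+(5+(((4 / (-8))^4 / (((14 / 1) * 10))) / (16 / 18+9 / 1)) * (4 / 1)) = 872227 / 149520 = 5.83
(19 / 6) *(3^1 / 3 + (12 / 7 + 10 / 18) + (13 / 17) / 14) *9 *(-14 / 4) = -135299 / 408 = -331.62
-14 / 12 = -7 / 6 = -1.17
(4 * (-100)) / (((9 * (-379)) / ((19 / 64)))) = 475 / 13644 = 0.03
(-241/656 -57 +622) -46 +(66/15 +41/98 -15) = 508.45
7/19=0.37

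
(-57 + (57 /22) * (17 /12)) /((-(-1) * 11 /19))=-89167 /968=-92.11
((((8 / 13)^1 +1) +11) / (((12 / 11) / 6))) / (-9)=-7.71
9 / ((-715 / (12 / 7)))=-108 / 5005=-0.02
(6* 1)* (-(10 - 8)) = -12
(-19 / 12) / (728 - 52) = -19 / 8112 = -0.00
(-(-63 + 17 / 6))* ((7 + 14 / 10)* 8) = 4043.20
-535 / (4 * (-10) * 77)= 107 / 616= 0.17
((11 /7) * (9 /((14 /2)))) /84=33 /1372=0.02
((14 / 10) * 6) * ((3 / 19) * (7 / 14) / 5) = 63 / 475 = 0.13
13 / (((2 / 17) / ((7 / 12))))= 1547 / 24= 64.46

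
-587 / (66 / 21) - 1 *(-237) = 1105 / 22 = 50.23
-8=-8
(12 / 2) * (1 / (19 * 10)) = 0.03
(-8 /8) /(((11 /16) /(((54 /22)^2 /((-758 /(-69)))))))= -402408 /504449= -0.80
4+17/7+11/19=932/133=7.01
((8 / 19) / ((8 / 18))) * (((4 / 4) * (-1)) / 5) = -18 / 95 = -0.19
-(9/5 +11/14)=-181/70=-2.59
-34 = -34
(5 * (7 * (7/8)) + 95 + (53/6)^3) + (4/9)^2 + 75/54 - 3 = 65890/81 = 813.46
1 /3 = 0.33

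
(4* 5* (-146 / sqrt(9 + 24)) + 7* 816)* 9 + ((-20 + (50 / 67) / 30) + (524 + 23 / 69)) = 3478128 / 67 - 8760* sqrt(33) / 11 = 47337.60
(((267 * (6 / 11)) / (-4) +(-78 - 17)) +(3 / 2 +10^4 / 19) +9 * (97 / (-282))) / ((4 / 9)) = 69542883 / 78584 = 884.95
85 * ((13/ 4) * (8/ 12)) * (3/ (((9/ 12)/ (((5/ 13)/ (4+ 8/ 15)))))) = 125/ 2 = 62.50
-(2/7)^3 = -8/343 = -0.02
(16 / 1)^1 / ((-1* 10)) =-8 / 5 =-1.60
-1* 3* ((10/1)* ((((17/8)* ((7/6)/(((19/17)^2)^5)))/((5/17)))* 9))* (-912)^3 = 567657165711.38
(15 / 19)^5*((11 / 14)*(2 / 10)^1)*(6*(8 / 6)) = 6682500 / 17332693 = 0.39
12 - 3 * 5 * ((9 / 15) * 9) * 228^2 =-4210692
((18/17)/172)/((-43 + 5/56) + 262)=252/8968639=0.00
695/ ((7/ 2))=198.57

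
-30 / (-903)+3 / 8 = 983 / 2408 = 0.41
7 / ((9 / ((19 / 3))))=133 / 27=4.93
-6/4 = -3/2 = -1.50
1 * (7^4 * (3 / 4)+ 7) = 7231 / 4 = 1807.75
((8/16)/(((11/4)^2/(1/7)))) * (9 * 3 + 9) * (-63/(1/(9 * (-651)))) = 15186528/121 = 125508.50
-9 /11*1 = -9 /11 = -0.82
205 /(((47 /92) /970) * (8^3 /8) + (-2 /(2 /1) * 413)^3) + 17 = 13358834712928 /785813941159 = 17.00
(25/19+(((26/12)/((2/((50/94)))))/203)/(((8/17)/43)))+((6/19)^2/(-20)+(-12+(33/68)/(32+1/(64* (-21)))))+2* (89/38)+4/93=-7348694199861689/1292093974963680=-5.69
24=24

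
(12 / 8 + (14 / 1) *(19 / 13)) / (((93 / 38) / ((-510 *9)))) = -16598970 / 403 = -41188.51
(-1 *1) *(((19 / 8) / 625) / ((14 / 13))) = -247 / 70000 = -0.00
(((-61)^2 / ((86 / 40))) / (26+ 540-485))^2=5538336400 / 12131289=456.53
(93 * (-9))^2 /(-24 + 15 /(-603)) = -140814369 /4829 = -29160.15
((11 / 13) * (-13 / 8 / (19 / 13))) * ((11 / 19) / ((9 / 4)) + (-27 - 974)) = 24471161 / 25992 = 941.49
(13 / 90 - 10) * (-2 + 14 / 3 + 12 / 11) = -54994 / 1485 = -37.03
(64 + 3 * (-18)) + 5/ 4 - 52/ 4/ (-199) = 9007/ 796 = 11.32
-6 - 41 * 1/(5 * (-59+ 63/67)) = -113953/19450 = -5.86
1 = 1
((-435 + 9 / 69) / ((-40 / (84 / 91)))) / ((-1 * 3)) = -5001 / 1495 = -3.35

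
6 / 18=1 / 3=0.33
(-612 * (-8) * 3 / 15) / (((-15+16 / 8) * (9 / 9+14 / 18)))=-2754 / 65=-42.37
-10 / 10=-1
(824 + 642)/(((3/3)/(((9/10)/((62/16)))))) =52776/155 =340.49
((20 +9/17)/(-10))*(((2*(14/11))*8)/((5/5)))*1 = -39088/935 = -41.81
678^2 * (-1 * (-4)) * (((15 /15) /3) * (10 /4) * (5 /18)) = 1276900 /3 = 425633.33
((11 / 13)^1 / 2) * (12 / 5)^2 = 792 / 325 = 2.44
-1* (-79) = 79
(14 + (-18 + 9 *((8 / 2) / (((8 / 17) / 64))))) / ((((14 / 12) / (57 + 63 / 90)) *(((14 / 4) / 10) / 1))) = 33872208 / 49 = 691269.55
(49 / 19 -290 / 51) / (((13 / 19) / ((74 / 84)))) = -111407 / 27846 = -4.00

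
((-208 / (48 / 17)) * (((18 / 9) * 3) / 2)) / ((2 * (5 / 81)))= -1790.10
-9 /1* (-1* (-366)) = -3294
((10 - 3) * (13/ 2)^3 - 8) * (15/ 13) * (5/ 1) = 1148625/ 104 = 11044.47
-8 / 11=-0.73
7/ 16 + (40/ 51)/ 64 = 367/ 816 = 0.45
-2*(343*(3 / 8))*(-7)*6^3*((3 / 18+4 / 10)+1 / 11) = 14067459 / 55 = 255771.98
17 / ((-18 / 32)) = -272 / 9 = -30.22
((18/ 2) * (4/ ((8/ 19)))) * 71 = 12141/ 2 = 6070.50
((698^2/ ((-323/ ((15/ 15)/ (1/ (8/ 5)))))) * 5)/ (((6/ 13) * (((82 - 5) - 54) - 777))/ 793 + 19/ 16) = -49453154816/ 3068177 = -16118.09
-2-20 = -22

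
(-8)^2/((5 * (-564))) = -16/705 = -0.02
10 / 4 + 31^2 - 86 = 1755 / 2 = 877.50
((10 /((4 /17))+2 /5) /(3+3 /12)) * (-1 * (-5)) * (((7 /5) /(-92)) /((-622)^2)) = -231 /88983320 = -0.00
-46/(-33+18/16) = 1.44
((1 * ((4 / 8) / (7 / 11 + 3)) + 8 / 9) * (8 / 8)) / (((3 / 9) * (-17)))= -739 / 4080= -0.18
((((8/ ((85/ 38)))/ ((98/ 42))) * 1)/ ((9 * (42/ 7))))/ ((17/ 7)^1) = 0.01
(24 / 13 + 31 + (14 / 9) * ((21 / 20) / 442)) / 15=435589 / 198900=2.19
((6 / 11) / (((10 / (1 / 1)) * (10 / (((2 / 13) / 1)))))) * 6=18 / 3575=0.01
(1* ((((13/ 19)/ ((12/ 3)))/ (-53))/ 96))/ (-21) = 13/ 8120448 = 0.00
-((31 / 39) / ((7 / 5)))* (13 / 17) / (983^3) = -155 / 339100765059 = -0.00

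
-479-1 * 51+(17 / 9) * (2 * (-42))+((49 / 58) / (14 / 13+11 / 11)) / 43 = -46372799 / 67338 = -688.66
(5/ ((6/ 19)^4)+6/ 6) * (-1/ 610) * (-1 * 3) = 652901/ 263520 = 2.48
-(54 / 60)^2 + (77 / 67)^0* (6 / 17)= -777 / 1700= -0.46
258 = 258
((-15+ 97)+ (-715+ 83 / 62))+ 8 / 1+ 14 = -37799 / 62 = -609.66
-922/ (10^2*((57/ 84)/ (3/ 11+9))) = -658308/ 5225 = -125.99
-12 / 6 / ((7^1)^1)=-2 / 7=-0.29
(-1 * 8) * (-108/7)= 864/7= 123.43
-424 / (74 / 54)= -11448 / 37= -309.41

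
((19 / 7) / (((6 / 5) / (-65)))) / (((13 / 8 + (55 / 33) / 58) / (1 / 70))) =-71630 / 56399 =-1.27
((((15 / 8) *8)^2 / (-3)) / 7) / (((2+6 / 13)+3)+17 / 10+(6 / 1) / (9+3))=-1625 / 1162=-1.40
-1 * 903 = -903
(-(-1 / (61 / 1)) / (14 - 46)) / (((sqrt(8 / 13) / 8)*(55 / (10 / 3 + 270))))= -41*sqrt(26) / 8052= -0.03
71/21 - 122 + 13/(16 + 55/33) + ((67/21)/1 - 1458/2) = -843.69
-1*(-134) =134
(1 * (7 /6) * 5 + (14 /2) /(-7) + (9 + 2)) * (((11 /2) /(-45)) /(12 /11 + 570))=-2299 /678456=-0.00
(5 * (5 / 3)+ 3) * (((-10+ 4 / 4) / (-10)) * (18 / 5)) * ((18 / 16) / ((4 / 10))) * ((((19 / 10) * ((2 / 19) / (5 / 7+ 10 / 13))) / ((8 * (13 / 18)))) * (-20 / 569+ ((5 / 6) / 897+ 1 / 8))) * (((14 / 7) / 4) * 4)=1190950929 / 2722096000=0.44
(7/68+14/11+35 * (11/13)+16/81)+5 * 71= 304179121/787644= 386.19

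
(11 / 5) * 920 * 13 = 26312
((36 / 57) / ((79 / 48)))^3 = 191102976 / 3381754501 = 0.06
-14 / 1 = -14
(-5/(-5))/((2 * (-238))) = -1/476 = -0.00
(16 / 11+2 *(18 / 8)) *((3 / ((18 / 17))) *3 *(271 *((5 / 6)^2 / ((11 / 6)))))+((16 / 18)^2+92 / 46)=407592743 / 78408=5198.36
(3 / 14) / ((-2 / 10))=-15 / 14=-1.07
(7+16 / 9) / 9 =79 / 81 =0.98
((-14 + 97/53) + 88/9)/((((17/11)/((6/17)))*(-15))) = 25102/689265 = 0.04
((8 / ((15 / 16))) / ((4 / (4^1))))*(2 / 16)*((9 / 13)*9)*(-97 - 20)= -3888 / 5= -777.60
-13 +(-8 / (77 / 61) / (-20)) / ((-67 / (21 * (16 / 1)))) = -53761 / 3685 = -14.59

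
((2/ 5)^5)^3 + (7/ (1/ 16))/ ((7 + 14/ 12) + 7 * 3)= 117187532768/ 30517578125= 3.84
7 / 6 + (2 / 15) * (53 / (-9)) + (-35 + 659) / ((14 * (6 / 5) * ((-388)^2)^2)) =2042547580007 / 5354250914880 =0.38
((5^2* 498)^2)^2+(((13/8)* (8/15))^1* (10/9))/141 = 91466125448793750026/3807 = 24025775006250000.01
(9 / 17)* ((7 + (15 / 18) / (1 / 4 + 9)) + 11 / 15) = 13026 / 3145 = 4.14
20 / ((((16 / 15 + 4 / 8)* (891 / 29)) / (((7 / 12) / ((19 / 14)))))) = 142100 / 795663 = 0.18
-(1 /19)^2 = -1 /361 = -0.00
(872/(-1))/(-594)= 436/297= 1.47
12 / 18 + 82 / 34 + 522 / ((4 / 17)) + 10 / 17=2222.17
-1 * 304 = -304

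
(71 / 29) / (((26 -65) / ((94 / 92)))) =-3337 / 52026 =-0.06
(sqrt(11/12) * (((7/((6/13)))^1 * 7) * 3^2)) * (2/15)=121.98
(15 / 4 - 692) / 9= -2753 / 36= -76.47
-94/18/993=-47/8937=-0.01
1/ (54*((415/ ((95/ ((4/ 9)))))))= 0.01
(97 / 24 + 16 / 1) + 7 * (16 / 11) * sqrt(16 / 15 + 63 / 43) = 112 * sqrt(1053285) / 7095 + 481 / 24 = 36.24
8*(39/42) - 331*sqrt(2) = 52/7 - 331*sqrt(2) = -460.68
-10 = -10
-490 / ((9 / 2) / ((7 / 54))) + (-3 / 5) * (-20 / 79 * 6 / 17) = -4588994 / 326349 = -14.06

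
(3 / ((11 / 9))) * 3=81 / 11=7.36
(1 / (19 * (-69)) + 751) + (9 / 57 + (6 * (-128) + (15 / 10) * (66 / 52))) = -1018423 / 68172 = -14.94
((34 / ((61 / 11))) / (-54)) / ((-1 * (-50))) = -187 / 82350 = -0.00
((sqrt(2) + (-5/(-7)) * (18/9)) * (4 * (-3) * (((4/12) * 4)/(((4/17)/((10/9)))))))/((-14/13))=4420 * sqrt(2)/63 + 44200/441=199.45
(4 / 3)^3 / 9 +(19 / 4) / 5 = 1.21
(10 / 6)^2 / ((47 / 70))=1750 / 423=4.14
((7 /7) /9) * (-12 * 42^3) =-98784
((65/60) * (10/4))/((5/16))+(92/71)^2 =156458/15123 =10.35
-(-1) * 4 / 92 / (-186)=-1 / 4278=-0.00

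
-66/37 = -1.78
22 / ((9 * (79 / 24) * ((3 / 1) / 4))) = 704 / 711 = 0.99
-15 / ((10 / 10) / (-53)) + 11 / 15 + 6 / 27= 35818 / 45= 795.96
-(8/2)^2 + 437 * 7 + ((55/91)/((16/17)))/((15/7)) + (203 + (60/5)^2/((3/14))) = 2445019/624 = 3918.30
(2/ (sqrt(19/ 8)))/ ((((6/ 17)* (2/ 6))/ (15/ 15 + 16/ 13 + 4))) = 2754* sqrt(38)/ 247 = 68.73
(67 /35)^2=4489 /1225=3.66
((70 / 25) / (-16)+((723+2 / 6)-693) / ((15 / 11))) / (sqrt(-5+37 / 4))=1589*sqrt(17) / 612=10.71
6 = 6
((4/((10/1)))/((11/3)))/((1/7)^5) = 100842/55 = 1833.49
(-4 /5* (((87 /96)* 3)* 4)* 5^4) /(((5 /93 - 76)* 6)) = 337125 /28252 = 11.93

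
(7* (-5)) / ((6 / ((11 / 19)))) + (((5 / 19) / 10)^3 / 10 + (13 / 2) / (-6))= -2447579 / 548720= -4.46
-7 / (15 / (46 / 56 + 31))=-297 / 20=-14.85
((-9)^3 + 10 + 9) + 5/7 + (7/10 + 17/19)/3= -942643/1330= -708.75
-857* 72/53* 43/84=-221106/371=-595.97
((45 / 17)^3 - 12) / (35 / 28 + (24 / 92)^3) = 1565600892 / 303127187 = 5.16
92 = 92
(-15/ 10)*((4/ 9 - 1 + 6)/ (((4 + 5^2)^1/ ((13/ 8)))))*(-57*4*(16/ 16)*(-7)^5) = -203415121/ 116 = -1753578.63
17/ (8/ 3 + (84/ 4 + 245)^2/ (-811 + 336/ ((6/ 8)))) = -6171/ 69788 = -0.09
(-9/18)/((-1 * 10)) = 1/20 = 0.05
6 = 6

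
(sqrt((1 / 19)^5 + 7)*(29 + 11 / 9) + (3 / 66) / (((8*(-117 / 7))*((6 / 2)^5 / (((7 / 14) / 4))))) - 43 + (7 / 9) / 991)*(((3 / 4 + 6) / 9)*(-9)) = 1705803397657 / 5877121536 - 204*sqrt(329321186) / 6859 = -249.49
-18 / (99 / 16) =-32 / 11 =-2.91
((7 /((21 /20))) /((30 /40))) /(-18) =-40 /81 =-0.49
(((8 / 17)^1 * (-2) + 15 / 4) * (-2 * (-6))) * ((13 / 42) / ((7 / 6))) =7449 / 833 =8.94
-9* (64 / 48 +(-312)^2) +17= -876091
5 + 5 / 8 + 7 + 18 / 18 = 109 / 8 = 13.62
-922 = -922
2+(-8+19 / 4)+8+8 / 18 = 259 / 36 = 7.19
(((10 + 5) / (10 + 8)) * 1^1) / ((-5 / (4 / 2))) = -1 / 3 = -0.33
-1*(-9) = 9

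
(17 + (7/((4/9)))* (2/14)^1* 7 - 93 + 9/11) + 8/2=-2439/44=-55.43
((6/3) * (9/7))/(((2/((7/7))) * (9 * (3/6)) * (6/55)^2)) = 3025/126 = 24.01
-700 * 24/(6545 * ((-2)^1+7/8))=1280/561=2.28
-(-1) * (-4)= -4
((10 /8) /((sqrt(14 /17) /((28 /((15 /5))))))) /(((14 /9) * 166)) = 15 * sqrt(238) /4648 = 0.05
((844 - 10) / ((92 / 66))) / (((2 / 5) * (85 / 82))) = 564201 / 391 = 1442.97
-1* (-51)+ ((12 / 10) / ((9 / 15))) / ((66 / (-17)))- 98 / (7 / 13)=-4340 / 33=-131.52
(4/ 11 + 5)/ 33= 59/ 363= 0.16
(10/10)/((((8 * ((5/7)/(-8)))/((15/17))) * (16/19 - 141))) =399/45271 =0.01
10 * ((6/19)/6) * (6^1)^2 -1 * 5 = 265/19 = 13.95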